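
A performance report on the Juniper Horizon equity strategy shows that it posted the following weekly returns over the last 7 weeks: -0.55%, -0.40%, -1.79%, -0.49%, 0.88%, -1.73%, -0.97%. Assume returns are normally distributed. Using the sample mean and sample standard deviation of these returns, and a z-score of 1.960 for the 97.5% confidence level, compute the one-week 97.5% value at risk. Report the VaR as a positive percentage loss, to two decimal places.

2.51

r̄ = (-0.55 − 0.4 − 1.79 − 0.49 + 0.88 − 1.73 − 0.97) / 7 = -0.7214%
Σ(r − r̄)² = 4.9717; sample σ = √(4.9717/6) = 0.9103%
VaR = −(r̄ − z·σ) = −(-0.7214 − 1.960 × 0.9103) = −(-2.5056) = 2.5056%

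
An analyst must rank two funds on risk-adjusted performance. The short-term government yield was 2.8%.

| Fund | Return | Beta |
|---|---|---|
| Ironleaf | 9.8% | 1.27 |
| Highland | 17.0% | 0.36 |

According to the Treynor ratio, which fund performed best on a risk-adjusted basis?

Ironleaf: Treynor = (9.8% − 2.8%) / 1.27 = 5.512
Highland: Treynor = (17.0% − 2.8%) / 0.36 = 39.444
Highest: Highland (39.444).

Highland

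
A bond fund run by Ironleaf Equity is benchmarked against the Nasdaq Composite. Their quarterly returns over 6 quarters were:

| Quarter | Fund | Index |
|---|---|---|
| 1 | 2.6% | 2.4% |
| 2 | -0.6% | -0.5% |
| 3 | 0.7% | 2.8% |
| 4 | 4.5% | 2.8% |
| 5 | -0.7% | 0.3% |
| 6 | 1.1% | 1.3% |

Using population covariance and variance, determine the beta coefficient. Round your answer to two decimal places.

1.12

r̄p = 1.2667%,  r̄m = 1.5167%
Cov = Σ(rp − r̄p)(rm − r̄m) / 6 = 1.7989
Var(rm) = Σ(rm − r̄m)² / 6 = 1.6114
β = Cov / Var = 1.7989 / 1.6114 = 1.1164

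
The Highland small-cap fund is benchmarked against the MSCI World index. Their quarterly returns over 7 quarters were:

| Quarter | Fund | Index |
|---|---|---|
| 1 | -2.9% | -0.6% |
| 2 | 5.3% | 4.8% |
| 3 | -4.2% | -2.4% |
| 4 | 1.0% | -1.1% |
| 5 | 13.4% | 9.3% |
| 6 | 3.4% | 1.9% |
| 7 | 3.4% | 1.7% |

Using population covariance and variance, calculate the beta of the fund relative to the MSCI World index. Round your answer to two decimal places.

r̄p = 2.7714%,  r̄m = 1.9429%
Cov = Σ(rp − r̄p)(rm − r̄m) / 7 = 19.3327
Var(rm) = Σ(rm − r̄m)² / 7 = 13.8482
β = Cov / Var = 19.3327 / 13.8482 = 1.3960

1.40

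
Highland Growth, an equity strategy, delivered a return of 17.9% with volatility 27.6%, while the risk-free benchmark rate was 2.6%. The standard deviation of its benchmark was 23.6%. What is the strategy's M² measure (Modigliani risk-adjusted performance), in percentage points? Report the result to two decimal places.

Sharpe = (Rp − Rf) / σp = (17.9% − 2.6%) / 27.6% = 0.5543
M² = Rf + Sharpe × σm = 2.6% + 0.5543 × 23.6% = 15.6815%

15.68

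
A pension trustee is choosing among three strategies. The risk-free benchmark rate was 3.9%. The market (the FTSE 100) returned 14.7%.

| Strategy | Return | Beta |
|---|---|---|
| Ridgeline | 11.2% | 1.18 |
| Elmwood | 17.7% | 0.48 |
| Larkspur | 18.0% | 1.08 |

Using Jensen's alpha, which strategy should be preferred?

Ridgeline: α = 11.2% − [3.9% + 1.18 × (14.7% − 3.9%)] = -5.444
Elmwood: α = 17.7% − [3.9% + 0.48 × (14.7% − 3.9%)] = 8.616
Larkspur: α = 18.0% − [3.9% + 1.08 × (14.7% − 3.9%)] = 2.436
Highest: Elmwood (8.616).

Elmwood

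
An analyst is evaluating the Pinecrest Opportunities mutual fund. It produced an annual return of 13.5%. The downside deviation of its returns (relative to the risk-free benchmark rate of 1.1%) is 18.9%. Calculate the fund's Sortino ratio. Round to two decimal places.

0.66

Sortino = (Rp − Rf) / σd = (13.5% − 1.1%) / 18.9% = 12.40% / 18.9% = 0.6561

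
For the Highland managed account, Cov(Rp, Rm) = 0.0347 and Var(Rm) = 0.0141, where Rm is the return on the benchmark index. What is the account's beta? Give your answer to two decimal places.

2.46

β = Cov(Rp, Rm) / Var(Rm) = 0.0347 / 0.0141 = 2.4610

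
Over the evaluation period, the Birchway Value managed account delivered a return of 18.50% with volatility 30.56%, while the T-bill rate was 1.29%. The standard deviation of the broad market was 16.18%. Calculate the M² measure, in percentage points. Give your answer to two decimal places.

10.40

Sharpe = (Rp − Rf) / σp = (18.50% − 1.29%) / 30.56% = 0.5632
M² = Rf + Sharpe × σm = 1.29% + 0.5632 × 16.18% = 10.4026%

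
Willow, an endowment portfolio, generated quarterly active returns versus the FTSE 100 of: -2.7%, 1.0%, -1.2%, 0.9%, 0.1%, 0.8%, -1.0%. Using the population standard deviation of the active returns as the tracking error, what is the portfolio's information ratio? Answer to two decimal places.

-0.23

r̄ = (-2.7 + 1 − 1.2 + 0.9 + 0.1 + 0.8 − 1) / 7 = -0.3000%
Σ(r − r̄)² = 11.5600; population σ = √(11.5600/7) = 1.2851%
IR = r̄ / tracking error = -0.3000 / 1.2851 = -0.2334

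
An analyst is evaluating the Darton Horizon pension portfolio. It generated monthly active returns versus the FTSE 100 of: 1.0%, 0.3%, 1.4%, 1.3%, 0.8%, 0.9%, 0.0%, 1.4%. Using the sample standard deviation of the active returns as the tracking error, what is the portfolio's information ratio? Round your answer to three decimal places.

Mean return μ = 7.10 / 8 = 0.8875%
Σ(r − μ)² = (1 − 0.8875)² + (0.3 − 0.8875)² + … = 1.8488
σ = √[1.8488 / 7] = 0.5139%
IR = μ / tracking error = 0.8875 / 0.5139 = 1.7270

1.727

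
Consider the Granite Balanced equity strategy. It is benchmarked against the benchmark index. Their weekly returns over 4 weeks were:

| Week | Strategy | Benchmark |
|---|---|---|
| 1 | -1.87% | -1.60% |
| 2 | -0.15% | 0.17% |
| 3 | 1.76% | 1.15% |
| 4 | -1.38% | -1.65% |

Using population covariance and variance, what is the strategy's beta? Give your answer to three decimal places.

r̄p = -0.4100%,  r̄m = -0.4825%
Cov = Σ(rp − r̄p)(rm − r̄m) / 4 = 1.6191
Var(rm) = Σ(rm − r̄m)² / 4 = 1.4257
β = Cov / Var = 1.6191 / 1.4257 = 1.1357

1.136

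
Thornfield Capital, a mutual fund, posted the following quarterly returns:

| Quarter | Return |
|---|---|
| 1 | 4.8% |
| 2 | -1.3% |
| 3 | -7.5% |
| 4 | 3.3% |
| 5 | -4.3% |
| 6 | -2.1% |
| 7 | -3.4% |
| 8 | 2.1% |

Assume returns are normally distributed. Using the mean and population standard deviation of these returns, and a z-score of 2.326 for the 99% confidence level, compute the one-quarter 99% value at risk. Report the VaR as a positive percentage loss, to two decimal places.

10.13

r̄ = (4.8 − 1.3 − 7.5 + 3.3 − 4.3 − 2.1 − 3.4 + 2.1) / 8 = -1.0500%
Σ(r − r̄)² = (4.8 − (-1.0500))² + (-1.3 − (-1.0500))² + … = 121.9200
σ = √[121.9200 / 8] = 3.9038%
VaR = −(r̄ − z·σ) = −(-1.0500 − 2.326 × 3.9038) = −(-10.1302) = 10.1302%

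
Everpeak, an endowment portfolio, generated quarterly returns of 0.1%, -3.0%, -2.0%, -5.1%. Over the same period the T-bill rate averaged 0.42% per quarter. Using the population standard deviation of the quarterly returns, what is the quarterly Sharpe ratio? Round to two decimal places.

-1.56

r̄ = (0.1 − 3 − 2 − 5.1) / 4 = -10.00 / 4 = -2.5000%
Σ(r − r̄)² = (0.1 − (-2.5000))² + (-3 − (-2.5000))² + (-2 − (-2.5000))² + … = 14.0200
population σ = √(14.0200 / 4) = √3.5050 = 1.8722%
Sharpe = (r̄ − rf) / σ = (-2.5000 − 0.42) / 1.8722 = -2.9200 / 1.8722 = -1.5597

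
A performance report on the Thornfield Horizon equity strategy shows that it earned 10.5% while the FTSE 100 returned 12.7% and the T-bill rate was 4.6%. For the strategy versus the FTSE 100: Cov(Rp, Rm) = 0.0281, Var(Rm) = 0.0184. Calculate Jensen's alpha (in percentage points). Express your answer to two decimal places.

-6.47

β = Cov / Var = 0.0281 / 0.0184 = 1.5272
E[R] = Rf + β(Rm − Rf) = 4.6% + 1.5272 × (12.7% − 4.6%) = 16.9703%
α = Rp − E[R] = 10.5% − 16.9703% = -6.4703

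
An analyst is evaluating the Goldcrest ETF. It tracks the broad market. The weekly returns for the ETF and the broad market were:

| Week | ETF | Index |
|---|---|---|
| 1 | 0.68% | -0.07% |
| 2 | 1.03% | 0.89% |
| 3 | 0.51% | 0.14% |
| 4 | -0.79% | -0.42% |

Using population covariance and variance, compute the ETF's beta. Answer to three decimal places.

r̄p = 0.3575%,  r̄m = 0.1350%
Cov = Σ(rp − r̄p)(rm − r̄m) / 4 = 0.2698
Var(rm) = Σ(rm − r̄m)² / 4 = 0.2300
β = Cov / Var = 0.2698 / 0.2300 = 1.1730

1.173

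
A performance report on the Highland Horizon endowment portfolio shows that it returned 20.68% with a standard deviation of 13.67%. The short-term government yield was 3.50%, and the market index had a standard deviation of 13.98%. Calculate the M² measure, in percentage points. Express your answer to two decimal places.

21.07

Sharpe = (Rp − Rf) / σp = (20.68% − 3.50%) / 13.67% = 1.2568
M² = Rf + Sharpe × σm = 3.50% + 1.2568 × 13.98% = 21.0701%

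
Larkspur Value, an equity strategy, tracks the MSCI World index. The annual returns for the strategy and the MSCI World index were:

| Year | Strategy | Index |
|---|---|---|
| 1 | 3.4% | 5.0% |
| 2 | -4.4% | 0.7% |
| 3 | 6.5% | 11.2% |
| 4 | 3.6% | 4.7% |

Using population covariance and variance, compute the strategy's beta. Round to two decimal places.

0.97

r̄p = 2.2750%,  r̄m = 5.4000%
Cov = Σ(rp − r̄p)(rm − r̄m) / 4 = 13.6250
Var(rm) = Σ(rm − r̄m)² / 4 = 14.0950
β = Cov / Var = 13.6250 / 14.0950 = 0.9667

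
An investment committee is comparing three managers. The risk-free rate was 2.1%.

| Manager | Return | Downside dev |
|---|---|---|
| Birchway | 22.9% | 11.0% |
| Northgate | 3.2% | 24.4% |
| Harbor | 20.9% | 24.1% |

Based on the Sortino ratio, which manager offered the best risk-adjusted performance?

Birchway

Birchway: Sortino ratio = (22.9% − 2.1%) / 11.0% = 1.891
Northgate: Sortino ratio = (3.2% − 2.1%) / 24.4% = 0.045
Harbor: Sortino ratio = (20.9% − 2.1%) / 24.1% = 0.780
Highest: Birchway (1.891).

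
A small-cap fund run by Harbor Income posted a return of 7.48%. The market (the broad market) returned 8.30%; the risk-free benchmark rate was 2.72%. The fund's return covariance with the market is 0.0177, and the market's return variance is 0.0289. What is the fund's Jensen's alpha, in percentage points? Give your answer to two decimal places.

β = Cov / Var = 0.0177 / 0.0289 = 0.6125
E[R] = Rf + β(Rm − Rf) = 2.72% + 0.6125 × (8.30% − 2.72%) = 6.1378%
α = Rp − E[R] = 7.48% − 6.1378% = 1.3422

1.34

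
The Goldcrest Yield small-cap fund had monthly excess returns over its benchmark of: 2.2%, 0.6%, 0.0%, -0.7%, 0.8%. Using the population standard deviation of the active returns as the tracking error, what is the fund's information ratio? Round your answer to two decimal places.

Mean return r̄ = 2.90 / 5 = 0.5800%
Population std dev = √[4.6480 / 5] = 0.9642%
IR = r̄ / tracking error = 0.5800 / 0.9642 = 0.6015

0.60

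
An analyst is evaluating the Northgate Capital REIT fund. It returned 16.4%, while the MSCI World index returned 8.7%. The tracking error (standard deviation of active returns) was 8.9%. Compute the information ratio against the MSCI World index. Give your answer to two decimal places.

IR = (Rp − Rb) / TE = (16.4% − 8.7%) / 8.9% = 7.70% / 8.9% = 0.8652

0.87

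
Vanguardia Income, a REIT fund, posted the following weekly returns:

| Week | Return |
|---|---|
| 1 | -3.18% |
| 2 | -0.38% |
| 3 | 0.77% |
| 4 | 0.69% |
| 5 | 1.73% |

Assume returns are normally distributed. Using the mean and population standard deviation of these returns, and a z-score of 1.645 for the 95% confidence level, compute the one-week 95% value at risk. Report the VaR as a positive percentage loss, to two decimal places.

2.86

r̄ = (-3.18 − 0.38 + 0.77 + 0.69 + 1.73) / 5 = -0.370 / 5 = -0.0740%
Population σ = √[Σ(r − r̄)² / 5] = √[14.2913 / 5] = √2.8583 = 1.6907%
VaR = −(r̄ − z·σ) = −(-0.0740 − 1.645 × 1.6907) = −(-2.8552) = 2.8552%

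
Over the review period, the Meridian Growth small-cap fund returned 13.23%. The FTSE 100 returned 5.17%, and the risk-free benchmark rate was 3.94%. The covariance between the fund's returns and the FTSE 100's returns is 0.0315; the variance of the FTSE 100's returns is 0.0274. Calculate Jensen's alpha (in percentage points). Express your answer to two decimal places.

7.88

β = Cov / Var = 0.0315 / 0.0274 = 1.1496
E[R] = Rf + β(Rm − Rf) = 3.94% + 1.1496 × (5.17% − 3.94%) = 5.3540%
α = Rp − E[R] = 13.23% − 5.3540% = 7.8760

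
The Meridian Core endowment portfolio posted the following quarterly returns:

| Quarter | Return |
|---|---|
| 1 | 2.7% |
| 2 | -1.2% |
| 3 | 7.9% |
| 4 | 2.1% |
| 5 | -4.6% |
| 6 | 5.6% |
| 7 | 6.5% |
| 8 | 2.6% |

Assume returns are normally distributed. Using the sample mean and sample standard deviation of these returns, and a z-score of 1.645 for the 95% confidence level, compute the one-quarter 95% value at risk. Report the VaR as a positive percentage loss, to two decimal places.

4.08

Mean return r̄ = 21.60 / 8 = 2.7000%
Σ(r − r̄)² = 118.7600; sample σ = √(118.7600/7) = 4.1189%
VaR = −(r̄ − z·σ) = −(2.7000 − 1.645 × 4.1189) = −(-4.0756) = 4.0756%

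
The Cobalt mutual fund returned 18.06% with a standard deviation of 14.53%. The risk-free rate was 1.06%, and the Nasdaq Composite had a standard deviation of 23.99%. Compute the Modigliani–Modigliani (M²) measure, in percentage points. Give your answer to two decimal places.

29.13

Sharpe = (Rp − Rf) / σp = (18.06% − 1.06%) / 14.53% = 1.1700
M² = Rf + Sharpe × σm = 1.06% + 1.1700 × 23.99% = 29.1283%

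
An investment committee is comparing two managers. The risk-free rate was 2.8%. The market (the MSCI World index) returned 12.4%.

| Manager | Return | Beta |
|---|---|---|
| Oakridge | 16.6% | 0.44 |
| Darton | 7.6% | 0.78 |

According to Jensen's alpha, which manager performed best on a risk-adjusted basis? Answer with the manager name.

Oakridge

Oakridge: α = 16.6% − [2.8% + 0.44 × (12.4% − 2.8%)] = 9.576
Darton: α = 7.6% − [2.8% + 0.78 × (12.4% − 2.8%)] = -2.688
Highest: Oakridge (9.576).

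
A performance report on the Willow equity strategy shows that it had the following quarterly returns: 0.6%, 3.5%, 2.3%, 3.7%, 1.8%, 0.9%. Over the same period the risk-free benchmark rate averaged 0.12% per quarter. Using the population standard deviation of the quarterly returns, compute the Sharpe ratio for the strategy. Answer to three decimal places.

r̄ = (0.6 + 3.5 + 2.3 + 3.7 + 1.8 + 0.9) / 6 = 2.1333%
Population std dev = √[8.3333 / 6] = 1.1785%
Sharpe = (r̄ − rf) / σ = (2.1333 − 0.12) / 1.1785 = 2.0133 / 1.1785 = 1.7084

1.708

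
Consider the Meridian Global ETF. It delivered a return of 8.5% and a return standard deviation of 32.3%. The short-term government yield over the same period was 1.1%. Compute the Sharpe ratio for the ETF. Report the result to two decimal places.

0.23

Sharpe = (Rp − Rf) / σp = (8.5% − 1.1%) / 32.3% = 7.40% / 32.3% = 0.2291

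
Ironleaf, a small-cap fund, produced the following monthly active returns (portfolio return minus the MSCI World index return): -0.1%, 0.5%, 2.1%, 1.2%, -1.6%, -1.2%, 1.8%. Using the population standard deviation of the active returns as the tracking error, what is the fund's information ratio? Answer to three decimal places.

0.291

Mean return r̄ = 2.70 / 7 = 0.3857%
Population σ = √[Σ(r − r̄)² / 7] = √[12.3086 / 7] = √1.7584 = 1.3260%
IR = r̄ / tracking error = 0.3857 / 1.3260 = 0.2909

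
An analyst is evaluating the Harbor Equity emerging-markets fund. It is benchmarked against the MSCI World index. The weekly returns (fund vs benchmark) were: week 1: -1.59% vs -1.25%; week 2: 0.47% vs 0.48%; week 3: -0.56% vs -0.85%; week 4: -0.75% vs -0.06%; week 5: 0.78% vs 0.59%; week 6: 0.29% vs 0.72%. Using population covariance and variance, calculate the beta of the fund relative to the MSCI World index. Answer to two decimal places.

0.99

r̄p = -0.2267%,  r̄m = -0.0617%
Cov = Σ(rp − r̄p)(rm − r̄m) / 6 = 0.5532
Var(rm) = Σ(rm − r̄m)² / 6 = 0.5604
β = Cov / Var = 0.5532 / 0.5604 = 0.9872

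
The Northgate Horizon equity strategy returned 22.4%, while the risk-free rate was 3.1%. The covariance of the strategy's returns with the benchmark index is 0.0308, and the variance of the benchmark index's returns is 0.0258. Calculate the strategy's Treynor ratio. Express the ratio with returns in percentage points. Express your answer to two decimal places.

β = Cov / Var = 0.0308 / 0.0258 = 1.1938
Treynor = (Rp − Rf) / β = (22.4% − 3.1%) / 1.1938 = 19.30 / 1.1938 = 16.1669

16.17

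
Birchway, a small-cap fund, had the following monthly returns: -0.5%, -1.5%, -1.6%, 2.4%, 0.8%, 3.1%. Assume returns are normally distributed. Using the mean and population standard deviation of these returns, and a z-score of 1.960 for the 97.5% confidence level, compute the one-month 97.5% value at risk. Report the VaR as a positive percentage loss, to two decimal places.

3.12

r̄ = (-0.5 − 1.5 − 1.6 + 2.4 + 0.8 + 3.1) / 6 = 0.4500%
Σ(r − r̄)² = 19.8550; population σ = √(19.8550/6) = 1.8191%
VaR = −(r̄ − z·σ) = −(0.4500 − 1.960 × 1.8191) = −(-3.1154) = 3.1154%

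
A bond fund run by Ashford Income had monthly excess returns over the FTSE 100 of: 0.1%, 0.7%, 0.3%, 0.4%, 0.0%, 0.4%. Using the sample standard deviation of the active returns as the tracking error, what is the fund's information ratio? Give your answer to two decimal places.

μ = (0.1 + 0.7 + 0.3 + 0.4 + 0 + 0.4) / 6 = 1.90 / 6 = 0.3167%
Σ(r − μ)² = 0.3083; sample σ = √(0.3083/5) = 0.2483%
IR = μ / tracking error = 0.3167 / 0.2483 = 1.2755

1.28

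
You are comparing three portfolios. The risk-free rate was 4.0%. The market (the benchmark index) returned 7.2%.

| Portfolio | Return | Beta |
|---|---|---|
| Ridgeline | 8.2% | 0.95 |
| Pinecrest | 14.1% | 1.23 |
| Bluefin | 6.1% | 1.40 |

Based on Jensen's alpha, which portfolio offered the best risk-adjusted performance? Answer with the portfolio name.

Ridgeline: α = 8.2% − [4.0% + 0.95 × (7.2% − 4.0%)] = 1.160
Pinecrest: α = 14.1% − [4.0% + 1.23 × (7.2% − 4.0%)] = 6.164
Bluefin: α = 6.1% − [4.0% + 1.40 × (7.2% − 4.0%)] = -2.380
Highest: Pinecrest (6.164).

Pinecrest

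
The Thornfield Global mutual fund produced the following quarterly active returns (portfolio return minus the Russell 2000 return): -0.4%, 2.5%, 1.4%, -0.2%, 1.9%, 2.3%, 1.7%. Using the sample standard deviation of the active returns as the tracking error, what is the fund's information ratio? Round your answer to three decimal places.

1.131

μ = (-0.4 + 2.5 + 1.4 − 0.2 + 1.9 + 2.3 + 1.7) / 7 = 1.3143%
Sample std dev = √[8.1086 / 6] = 1.1625%
IR = μ / tracking error = 1.3143 / 1.1625 = 1.1306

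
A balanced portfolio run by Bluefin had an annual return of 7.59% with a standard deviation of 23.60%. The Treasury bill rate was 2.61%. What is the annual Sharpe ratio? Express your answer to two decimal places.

0.21

Sharpe = (Rp − Rf) / σp = (7.59% − 2.61%) / 23.60% = 4.98% / 23.60% = 0.2110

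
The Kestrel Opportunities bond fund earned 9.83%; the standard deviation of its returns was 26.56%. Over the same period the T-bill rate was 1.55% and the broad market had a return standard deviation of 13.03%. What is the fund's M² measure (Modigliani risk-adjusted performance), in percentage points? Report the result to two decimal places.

Sharpe = (Rp − Rf) / σp = (9.83% − 1.55%) / 26.56% = 0.3117
M² = Rf + Sharpe × σm = 1.55% + 0.3117 × 13.03% = 5.6115%

5.61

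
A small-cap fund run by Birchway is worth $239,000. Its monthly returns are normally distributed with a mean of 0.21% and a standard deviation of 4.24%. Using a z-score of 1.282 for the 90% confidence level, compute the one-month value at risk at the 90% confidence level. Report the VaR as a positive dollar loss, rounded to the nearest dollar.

Return at the 90% tail: μ − z·σ = 0.21% − 1.282 × 4.24% = 0.21 − 5.43568 = -5.22568%
VaR = −(-5.22568%) × $239,000 = 5.22568% × $239,000 = $12,489

$12,489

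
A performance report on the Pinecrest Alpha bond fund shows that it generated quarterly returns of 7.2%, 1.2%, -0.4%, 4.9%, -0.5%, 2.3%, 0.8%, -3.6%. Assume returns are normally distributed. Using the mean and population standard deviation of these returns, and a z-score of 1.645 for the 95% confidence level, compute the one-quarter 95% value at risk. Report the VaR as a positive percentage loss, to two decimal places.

r̄ = (7.2 + 1.2 − 0.4 + 4.9 − 0.5 + 2.3 + 0.8 − 3.6) / 8 = 1.4875%
Σ(r − r̄)² = (7.2 − 1.4875)² + (1.2 − 1.4875)² + … = 78.8888
population σ = √(78.8888 / 8) = √9.8611 = 3.1402%
VaR = −(r̄ − z·σ) = −(1.4875 − 1.645 × 3.1402) = −(-3.6781) = 3.6781%

3.68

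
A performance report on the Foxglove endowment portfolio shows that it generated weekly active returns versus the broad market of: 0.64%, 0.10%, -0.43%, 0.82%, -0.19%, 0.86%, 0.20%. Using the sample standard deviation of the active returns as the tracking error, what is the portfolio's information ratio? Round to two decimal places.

0.57

r̄ = (0.64 + 0.1 − 0.43 + 0.82 − 0.19 + 0.86 + 0.2) / 7 = 0.2857%
Σ(r − r̄)² = (0.64 − 0.2857)² + (0.1 − 0.2857)² + (-0.43 − 0.2857)² + … = 1.5212
sample σ = √(1.5212 / 6) = √0.2535 = 0.5035%
IR = r̄ / tracking error = 0.2857 / 0.5035 = 0.5674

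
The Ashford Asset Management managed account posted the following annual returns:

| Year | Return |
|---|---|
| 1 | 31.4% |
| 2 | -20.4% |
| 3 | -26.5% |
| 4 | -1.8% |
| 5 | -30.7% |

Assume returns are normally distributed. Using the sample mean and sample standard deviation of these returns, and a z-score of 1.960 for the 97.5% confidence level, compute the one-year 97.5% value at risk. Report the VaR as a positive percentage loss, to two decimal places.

59.47

r̄ = (31.4 − 20.4 − 26.5 − 1.8 − 30.7) / 5 = -9.6000%
Sample σ = √[Σ(r − r̄)² / 4] = √[2589.3000 / 4] = √647.3250 = 25.4426%
VaR = −(r̄ − z·σ) = −(-9.6000 − 1.960 × 25.4426) = −(-59.4675) = 59.4675%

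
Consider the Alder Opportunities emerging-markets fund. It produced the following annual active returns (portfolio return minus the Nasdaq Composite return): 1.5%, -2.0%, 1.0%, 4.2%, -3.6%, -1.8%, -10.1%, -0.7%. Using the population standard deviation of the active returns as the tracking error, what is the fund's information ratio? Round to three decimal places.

-0.361

r̄ = (1.5 − 2 + 1 + 4.2 − 3.6 − 1.8 − 10.1 − 0.7) / 8 = -11.50 / 8 = -1.4375%
Σ(r − r̄)² = (1.5 − (-1.4375))² + (-2 − (-1.4375))² + … = 127.0588
σ = √[127.0588 / 8] = 3.9853%
IR = r̄ / tracking error = -1.4375 / 3.9853 = -0.3607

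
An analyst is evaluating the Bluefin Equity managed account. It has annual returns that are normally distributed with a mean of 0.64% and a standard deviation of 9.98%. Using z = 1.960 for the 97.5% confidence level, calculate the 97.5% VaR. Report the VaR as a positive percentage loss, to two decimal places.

VaR (as % loss) = −(μ − z·σ) = −(0.64% − 1.960 × 9.98%) = −(-18.9208%) = 18.9208%

18.92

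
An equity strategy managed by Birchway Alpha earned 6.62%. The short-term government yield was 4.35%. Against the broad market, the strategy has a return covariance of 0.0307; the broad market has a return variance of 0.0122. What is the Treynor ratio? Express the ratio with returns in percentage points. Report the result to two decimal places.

β = Cov / Var = 0.0307 / 0.0122 = 2.5164
Treynor = (Rp − Rf) / β = (6.62% − 4.35%) / 2.5164 = 2.27 / 2.5164 = 0.9021

0.90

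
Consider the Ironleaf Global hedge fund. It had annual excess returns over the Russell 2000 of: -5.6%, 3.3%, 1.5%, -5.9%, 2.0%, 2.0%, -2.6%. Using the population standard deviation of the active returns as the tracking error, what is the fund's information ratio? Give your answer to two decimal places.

-0.21

r̄ = (-5.6 + 3.3 + 1.5 − 5.9 + 2 + 2 − 2.6) / 7 = -0.7571%
Σ(r − r̄)² = (-5.6 − (-0.7571))² + (3.3 − (-0.7571))² + (1.5 − (-0.7571))² + … = 90.0571
population σ = √(90.0571 / 7) = √12.8653 = 3.5868%
IR = r̄ / tracking error = -0.7571 / 3.5868 = -0.2111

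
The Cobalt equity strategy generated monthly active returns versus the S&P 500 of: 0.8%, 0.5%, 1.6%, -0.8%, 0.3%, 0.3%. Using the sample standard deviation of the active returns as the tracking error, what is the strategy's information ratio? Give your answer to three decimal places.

μ = (0.8 + 0.5 + 1.6 − 0.8 + 0.3 + 0.3) / 6 = 2.70 / 6 = 0.4500%
Σ(r − μ)² = 3.0550; sample σ = √(3.0550/5) = 0.7817%
IR = μ / tracking error = 0.4500 / 0.7817 = 0.5757

0.576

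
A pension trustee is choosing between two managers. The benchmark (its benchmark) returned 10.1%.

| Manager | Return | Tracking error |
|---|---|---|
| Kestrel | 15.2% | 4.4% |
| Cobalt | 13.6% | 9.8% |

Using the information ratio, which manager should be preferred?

Kestrel: IR = (15.2% − 10.1%) / 4.4% = 1.159
Cobalt: IR = (13.6% − 10.1%) / 9.8% = 0.357
Highest: Kestrel (1.159).

Kestrel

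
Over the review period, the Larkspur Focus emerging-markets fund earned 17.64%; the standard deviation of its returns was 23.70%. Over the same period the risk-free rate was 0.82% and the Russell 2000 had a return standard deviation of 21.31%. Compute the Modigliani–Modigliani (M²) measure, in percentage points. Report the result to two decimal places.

15.94

Sharpe = (Rp − Rf) / σp = (17.64% − 0.82%) / 23.70% = 0.7097
M² = Rf + Sharpe × σm = 0.82% + 0.7097 × 21.31% = 15.9437%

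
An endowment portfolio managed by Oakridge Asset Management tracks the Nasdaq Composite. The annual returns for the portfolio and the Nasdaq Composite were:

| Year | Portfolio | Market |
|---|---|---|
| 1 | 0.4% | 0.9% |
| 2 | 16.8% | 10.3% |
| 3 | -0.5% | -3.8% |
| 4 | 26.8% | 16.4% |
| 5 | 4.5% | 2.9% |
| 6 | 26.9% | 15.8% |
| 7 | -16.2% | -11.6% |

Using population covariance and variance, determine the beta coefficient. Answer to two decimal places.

r̄p = 8.3857%,  r̄m = 4.4143%
Cov = Σ(rp − r̄p)(rm − r̄m) / 7 = 140.2416
Var(rm) = Σ(rm − r̄m)² / 7 = 92.3584
β = Cov / Var = 140.2416 / 92.3584 = 1.5184

1.52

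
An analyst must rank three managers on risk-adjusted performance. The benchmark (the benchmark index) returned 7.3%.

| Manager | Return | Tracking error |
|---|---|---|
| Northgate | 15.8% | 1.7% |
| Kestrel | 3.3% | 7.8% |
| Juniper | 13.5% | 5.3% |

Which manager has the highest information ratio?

Northgate

Northgate: IR = (15.8% − 7.3%) / 1.7% = 5.000
Kestrel: IR = (3.3% − 7.3%) / 7.8% = -0.513
Juniper: IR = (13.5% − 7.3%) / 5.3% = 1.170
Highest: Northgate (5.000).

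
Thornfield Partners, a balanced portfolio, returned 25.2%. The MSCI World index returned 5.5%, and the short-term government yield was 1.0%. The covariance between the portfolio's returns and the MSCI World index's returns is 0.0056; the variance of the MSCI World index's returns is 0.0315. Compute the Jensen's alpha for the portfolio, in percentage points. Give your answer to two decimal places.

23.40

β = Cov / Var = 0.0056 / 0.0315 = 0.1778
E[R] = Rf + β(Rm − Rf) = 1.0% + 0.1778 × (5.5% − 1.0%) = 1.8001%
α = Rp − E[R] = 25.2% − 1.8001% = 23.3999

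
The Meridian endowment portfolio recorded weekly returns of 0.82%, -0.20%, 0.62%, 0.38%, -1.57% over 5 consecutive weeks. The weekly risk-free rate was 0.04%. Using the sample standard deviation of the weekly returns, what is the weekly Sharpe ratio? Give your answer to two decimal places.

-0.03

r̄ = (0.82 − 0.2 + 0.62 + 0.38 − 1.57) / 5 = 0.050 / 5 = 0.0100%
Σ(r − r̄)² = (0.82 − 0.0100)² + (-0.2 − 0.0100)² + … = 3.7056
σ = √[3.7056 / 4] = 0.9625%
Sharpe = (r̄ − rf) / σ = (0.0100 − 0.04) / 0.9625 = -0.0300 / 0.9625 = -0.0312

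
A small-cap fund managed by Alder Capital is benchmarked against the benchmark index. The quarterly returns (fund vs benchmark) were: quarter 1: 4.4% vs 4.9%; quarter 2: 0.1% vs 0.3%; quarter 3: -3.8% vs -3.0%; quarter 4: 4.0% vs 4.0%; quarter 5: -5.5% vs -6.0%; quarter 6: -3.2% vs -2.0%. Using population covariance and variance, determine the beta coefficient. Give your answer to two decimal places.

r̄p = -0.6667%,  r̄m = -0.3000%
Cov = Σ(rp − r̄p)(rm − r̄m) / 6 = 14.5317
Var(rm) = Σ(rm − r̄m)² / 6 = 14.7600
β = Cov / Var = 14.5317 / 14.7600 = 0.9845

0.98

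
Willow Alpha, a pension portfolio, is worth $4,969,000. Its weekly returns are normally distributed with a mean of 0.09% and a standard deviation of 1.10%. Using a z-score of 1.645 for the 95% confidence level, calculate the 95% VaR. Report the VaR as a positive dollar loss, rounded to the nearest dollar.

Return at the 95% tail: μ − z·σ = 0.09% − 1.645 × 1.10% = 0.09 − 1.8095 = -1.7195%
VaR = −(-1.7195%) × $4,969,000 = 1.7195% × $4,969,000 = $85,442

$85,442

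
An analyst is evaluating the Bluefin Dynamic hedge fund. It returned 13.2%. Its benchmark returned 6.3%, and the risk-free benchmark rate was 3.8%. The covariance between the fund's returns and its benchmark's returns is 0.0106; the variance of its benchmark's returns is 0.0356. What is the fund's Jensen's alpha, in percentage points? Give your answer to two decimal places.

8.66

β = Cov / Var = 0.0106 / 0.0356 = 0.2978
E[R] = Rf + β(Rm − Rf) = 3.8% + 0.2978 × (6.3% − 3.8%) = 4.5445%
α = Rp − E[R] = 13.2% − 4.5445% = 8.6555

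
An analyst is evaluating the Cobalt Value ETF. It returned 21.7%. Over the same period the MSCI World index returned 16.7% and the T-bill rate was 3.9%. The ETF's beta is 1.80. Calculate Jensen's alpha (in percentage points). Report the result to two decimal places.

CAPM expected return = Rf + β(Rm − Rf) = 3.9% + 1.80 × (16.7% − 3.9%) = 3.9 + 1.80 × 12.80 = 26.9400%
Jensen's α = Rp − E[R] = 21.7% − 26.9400% = -5.2400

-5.24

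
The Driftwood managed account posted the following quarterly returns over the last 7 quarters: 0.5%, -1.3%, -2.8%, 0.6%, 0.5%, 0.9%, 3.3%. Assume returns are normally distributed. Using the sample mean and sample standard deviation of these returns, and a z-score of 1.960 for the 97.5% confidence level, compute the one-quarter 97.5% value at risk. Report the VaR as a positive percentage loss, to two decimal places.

3.48

Mean return r̄ = 1.70 / 7 = 0.2429%
Σ(r − r̄)² = (0.5 − 0.2429)² + (-1.3 − 0.2429)² + (-2.8 − 0.2429)² + … = 21.6771
sample σ = √(21.6771 / 6) = √3.6129 = 1.9008%
VaR = −(r̄ − z·σ) = −(0.2429 − 1.960 × 1.9008) = −(-3.4827) = 3.4827%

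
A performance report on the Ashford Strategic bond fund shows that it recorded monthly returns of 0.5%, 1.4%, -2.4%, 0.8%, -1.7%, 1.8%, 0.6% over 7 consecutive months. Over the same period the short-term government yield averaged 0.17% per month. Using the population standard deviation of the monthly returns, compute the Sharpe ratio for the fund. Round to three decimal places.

-0.019

Mean return r̄ = 1.00 / 7 = 0.1429%
Population std dev = √[14.9571 / 7] = 1.4618%
Sharpe = (r̄ − rf) / σ = (0.1429 − 0.17) / 1.4618 = -0.0271 / 1.4618 = -0.0185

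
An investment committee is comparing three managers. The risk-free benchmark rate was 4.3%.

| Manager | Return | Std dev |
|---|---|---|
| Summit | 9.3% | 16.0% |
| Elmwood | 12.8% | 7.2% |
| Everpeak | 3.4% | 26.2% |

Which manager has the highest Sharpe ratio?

Elmwood

Summit: Sharpe ratio = (9.3% − 4.3%) / 16.0% = 0.313
Elmwood: Sharpe ratio = (12.8% − 4.3%) / 7.2% = 1.181
Everpeak: Sharpe ratio = (3.4% − 4.3%) / 26.2% = -0.034
Highest: Elmwood (1.181).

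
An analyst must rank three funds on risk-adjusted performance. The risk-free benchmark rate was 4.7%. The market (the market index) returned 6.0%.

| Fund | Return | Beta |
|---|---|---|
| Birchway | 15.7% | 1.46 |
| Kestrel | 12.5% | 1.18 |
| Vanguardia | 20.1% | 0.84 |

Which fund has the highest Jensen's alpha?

Birchway: α = 15.7% − [4.7% + 1.46 × (6.0% − 4.7%)] = 9.102
Kestrel: α = 12.5% − [4.7% + 1.18 × (6.0% − 4.7%)] = 6.266
Vanguardia: α = 20.1% − [4.7% + 0.84 × (6.0% − 4.7%)] = 14.308
Highest: Vanguardia (14.308).

Vanguardia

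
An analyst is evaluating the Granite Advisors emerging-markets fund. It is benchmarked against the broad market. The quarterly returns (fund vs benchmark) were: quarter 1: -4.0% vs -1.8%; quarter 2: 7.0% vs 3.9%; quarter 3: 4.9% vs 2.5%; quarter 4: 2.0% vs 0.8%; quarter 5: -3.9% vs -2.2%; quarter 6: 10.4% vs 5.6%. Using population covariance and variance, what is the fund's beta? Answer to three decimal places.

1.874

r̄p = 2.7333%,  r̄m = 1.4667%
Cov = Σ(rp − r̄p)(rm − r̄m) / 6 = 15.1861
Var(rm) = Σ(rm − r̄m)² / 6 = 8.1056
β = Cov / Var = 15.1861 / 8.1056 = 1.8735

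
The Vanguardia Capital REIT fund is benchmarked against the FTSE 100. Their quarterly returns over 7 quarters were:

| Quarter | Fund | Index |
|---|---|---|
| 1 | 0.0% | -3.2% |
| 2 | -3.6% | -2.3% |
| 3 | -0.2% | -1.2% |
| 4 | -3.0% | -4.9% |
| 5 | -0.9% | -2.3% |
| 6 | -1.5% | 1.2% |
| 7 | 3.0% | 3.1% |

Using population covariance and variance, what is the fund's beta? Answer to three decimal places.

r̄p = -0.8857%,  r̄m = -1.3714%
Cov = Σ(rp − r̄p)(rm − r̄m) / 7 = 3.4696
Var(rm) = Σ(rm − r̄m)² / 7 = 6.3078
β = Cov / Var = 3.4696 / 6.3078 = 0.5500

0.550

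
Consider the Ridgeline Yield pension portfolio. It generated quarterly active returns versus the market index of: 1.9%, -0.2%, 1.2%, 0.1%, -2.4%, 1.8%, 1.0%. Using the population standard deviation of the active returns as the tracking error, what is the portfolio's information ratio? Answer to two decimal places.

0.35

μ = (1.9 − 0.2 + 1.2 + 0.1 − 2.4 + 1.8 + 1) / 7 = 0.4857%
Σ(r − μ)² = 13.4486; population σ = √(13.4486/7) = 1.3861%
IR = μ / tracking error = 0.4857 / 1.3861 = 0.3504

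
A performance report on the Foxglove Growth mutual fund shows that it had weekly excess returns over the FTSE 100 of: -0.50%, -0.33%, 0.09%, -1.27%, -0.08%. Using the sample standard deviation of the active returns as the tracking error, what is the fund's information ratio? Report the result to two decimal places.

Mean return μ = -2.090 / 5 = -0.4180%
Sample std dev = √[1.1127 / 4] = 0.5274%
IR = μ / tracking error = -0.4180 / 0.5274 = -0.7926

-0.79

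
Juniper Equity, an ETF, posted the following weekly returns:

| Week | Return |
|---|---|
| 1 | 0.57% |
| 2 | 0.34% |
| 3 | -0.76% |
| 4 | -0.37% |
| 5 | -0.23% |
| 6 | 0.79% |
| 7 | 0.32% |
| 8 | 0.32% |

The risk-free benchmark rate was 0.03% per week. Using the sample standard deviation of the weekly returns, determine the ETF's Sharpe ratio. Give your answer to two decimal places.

0.18

r̄ = (0.57 + 0.34 − 0.76 − 0.37 − 0.23 + 0.79 + 0.32 + 0.32) / 8 = 0.980 / 8 = 0.1225%
Sample σ = √[Σ(r − r̄)² / 7] = √[1.9168 / 7] = √0.2738 = 0.5233%
Sharpe = (r̄ − rf) / σ = (0.1225 − 0.03) / 0.5233 = 0.0925 / 0.5233 = 0.1768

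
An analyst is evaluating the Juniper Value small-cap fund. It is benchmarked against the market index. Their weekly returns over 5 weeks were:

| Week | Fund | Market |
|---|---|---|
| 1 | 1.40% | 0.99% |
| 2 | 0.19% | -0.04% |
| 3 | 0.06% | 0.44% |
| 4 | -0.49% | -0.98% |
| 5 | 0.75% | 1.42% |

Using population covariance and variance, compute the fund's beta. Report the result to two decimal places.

r̄p = 0.3820%,  r̄m = 0.3660%
Cov = Σ(rp − r̄p)(rm − r̄m) / 5 = 0.4502
Var(rm) = Σ(rm − r̄m)² / 5 = 0.6965
β = Cov / Var = 0.4502 / 0.6965 = 0.6464

0.65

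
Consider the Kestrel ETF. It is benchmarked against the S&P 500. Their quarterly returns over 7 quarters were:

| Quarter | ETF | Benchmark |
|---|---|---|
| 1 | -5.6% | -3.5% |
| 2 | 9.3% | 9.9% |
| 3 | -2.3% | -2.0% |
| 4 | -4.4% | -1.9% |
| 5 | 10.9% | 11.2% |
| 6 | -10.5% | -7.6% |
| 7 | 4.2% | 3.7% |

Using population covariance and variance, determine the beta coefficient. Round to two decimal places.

1.13

r̄p = 0.2286%,  r̄m = 1.4000%
Cov = Σ(rp − r̄p)(rm − r̄m) / 7 = 48.5443
Var(rm) = Σ(rm − r̄m)² / 7 = 43.0057
β = Cov / Var = 48.5443 / 43.0057 = 1.1288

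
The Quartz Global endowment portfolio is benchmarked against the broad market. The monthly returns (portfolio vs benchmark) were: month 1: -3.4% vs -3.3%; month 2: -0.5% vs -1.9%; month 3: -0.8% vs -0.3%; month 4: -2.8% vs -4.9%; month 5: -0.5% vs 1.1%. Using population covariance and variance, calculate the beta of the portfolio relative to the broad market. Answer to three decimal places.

r̄p = -1.6000%,  r̄m = -1.8600%
Cov = Σ(rp − r̄p)(rm − r̄m) / 5 = 2.1400
Var(rm) = Σ(rm − r̄m)² / 5 = 4.5024
β = Cov / Var = 2.1400 / 4.5024 = 0.4753

0.475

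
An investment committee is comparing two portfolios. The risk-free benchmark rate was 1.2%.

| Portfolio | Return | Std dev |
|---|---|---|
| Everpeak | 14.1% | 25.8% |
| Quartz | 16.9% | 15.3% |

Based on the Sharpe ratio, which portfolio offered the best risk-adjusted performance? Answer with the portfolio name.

Everpeak: Sharpe ratio = (14.1% − 1.2%) / 25.8% = 0.500
Quartz: Sharpe ratio = (16.9% − 1.2%) / 15.3% = 1.026
Highest: Quartz (1.026).

Quartz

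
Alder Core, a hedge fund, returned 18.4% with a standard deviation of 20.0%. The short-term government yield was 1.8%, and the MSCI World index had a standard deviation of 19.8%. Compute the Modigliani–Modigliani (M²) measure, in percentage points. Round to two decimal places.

Sharpe = (Rp − Rf) / σp = (18.4% − 1.8%) / 20.0% = 0.8300
M² = Rf + Sharpe × σm = 1.8% + 0.8300 × 19.8% = 18.2340%

18.23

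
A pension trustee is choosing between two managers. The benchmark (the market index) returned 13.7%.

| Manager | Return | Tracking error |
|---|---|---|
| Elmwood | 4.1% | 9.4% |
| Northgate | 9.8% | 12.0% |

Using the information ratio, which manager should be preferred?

Northgate

Elmwood: IR = (4.1% − 13.7%) / 9.4% = -1.021
Northgate: IR = (9.8% − 13.7%) / 12.0% = -0.325
Highest: Northgate (-0.325).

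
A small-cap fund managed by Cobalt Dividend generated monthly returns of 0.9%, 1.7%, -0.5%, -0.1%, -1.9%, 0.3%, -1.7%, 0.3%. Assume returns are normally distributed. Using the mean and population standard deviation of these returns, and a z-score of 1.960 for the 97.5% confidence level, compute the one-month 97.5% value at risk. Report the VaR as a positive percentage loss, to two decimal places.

r̄ = (0.9 + 1.7 − 0.5 − 0.1 − 1.9 + 0.3 − 1.7 + 0.3) / 8 = -0.1250%
Population std dev = √[10.5150 / 8] = 1.1465%
VaR = −(r̄ − z·σ) = −(-0.1250 − 1.960 × 1.1465) = −(-2.3721) = 2.3721%

2.37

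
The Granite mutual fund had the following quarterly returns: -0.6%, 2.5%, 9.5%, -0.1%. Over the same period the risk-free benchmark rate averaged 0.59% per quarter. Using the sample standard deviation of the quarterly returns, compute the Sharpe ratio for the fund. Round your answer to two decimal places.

0.48

μ = (-0.6 + 2.5 + 9.5 − 0.1) / 4 = 11.30 / 4 = 2.8250%
Sample std dev = √[64.9475 / 3] = 4.6529%
Sharpe = (μ − rf) / σ = (2.8250 − 0.59) / 4.6529 = 2.2350 / 4.6529 = 0.4803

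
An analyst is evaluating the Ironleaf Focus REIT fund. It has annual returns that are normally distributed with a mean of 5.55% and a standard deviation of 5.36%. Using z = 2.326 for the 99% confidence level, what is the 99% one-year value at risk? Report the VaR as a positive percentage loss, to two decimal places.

VaR (as % loss) = −(μ − z·σ) = −(5.55% − 2.326 × 5.36%) = −(-6.91736%) = 6.91736%

6.92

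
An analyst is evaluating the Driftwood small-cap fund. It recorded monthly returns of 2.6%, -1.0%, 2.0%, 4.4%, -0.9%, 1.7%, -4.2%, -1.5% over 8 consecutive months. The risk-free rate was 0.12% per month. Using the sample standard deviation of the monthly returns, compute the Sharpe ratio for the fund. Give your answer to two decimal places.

r̄ = (2.6 − 1 + 2 + 4.4 − 0.9 + 1.7 − 4.2 − 1.5) / 8 = 3.10 / 8 = 0.3875%
Σ(r − r̄)² = (2.6 − 0.3875)² + (-1 − 0.3875)² + (2 − 0.3875)² + … = 53.5088
sample σ = √(53.5088 / 7) = √7.6441 = 2.7648%
Sharpe = (r̄ − rf) / σ = (0.3875 − 0.12) / 2.7648 = 0.2675 / 2.7648 = 0.0968

0.10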